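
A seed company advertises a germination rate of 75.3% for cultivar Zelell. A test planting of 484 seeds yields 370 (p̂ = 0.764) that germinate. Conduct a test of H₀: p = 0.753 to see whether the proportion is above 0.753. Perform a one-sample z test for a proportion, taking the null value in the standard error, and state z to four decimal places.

p̂ = 370/484 = 0.7644628.
Standard error under H₀: √(0.753×0.247/484) = 0.0196030.
z = (0.7644628 − 0.753)/0.0196030 = 0.0114628/0.0196030 = 0.5847.

z = 0.5847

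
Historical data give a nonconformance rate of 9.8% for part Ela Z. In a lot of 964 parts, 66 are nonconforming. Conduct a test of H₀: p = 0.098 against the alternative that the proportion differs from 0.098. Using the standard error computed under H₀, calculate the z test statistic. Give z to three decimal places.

z = -3.084

p̂ = 66/964 ≈ 0.06846.
Under H₀, SE = √(0.098·0.902/964) = √(9.16971e-05) = 0.00958.
z = (0.06846 − 0.098)/0.00958 = -0.02954/0.00958 = -3.084.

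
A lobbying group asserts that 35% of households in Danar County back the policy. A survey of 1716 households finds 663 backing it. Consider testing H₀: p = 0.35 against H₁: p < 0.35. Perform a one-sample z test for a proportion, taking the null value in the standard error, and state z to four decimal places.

p̂ = 663/1716 = 0.386364.
Under H₀, SE = √(0.35·0.65/1716) = √(0.000132576) = 0.011514.
z = (0.386364 − 0.35)/0.011514 = 0.036364/0.011514 = 3.1582.
p-value = P(Z < 3.158) ≈ 0.9992.

z = 3.1582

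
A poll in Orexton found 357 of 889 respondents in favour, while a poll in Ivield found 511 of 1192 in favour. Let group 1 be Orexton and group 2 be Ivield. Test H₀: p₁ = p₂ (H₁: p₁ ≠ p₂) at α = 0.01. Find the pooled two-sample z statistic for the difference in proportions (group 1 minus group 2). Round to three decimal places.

p̂₁ = 357/889 = 0.40157, p̂₂ = 511/1192 = 0.42869.
Pooled p̂ = (357+511)/(889+1192) = 868/2081 = 0.41711.
SE = √(0.243129 × 0.00196379) = 0.02185.
z = (0.40157 − 0.42869)/0.02185 = -0.02712/0.02185 = -1.241.
Two-sided p-value ≈ 2·Φ(−1.241) = 0.2146. With α = 0.01, fail to reject H₀.

z = -1.241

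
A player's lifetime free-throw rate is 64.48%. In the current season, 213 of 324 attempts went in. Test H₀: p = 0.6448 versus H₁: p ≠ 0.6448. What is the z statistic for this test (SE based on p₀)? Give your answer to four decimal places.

p̂ = 213/324 = 0.657407.
Standard error under H₀: √(0.6448×0.3552/324) = 0.026587.
z = (0.657407 − 0.6448)/0.026587 = 0.012607/0.026587 = 0.4742.
p-value = 2·P(Z > 0.474) ≈ 0.6354.

z = 0.4742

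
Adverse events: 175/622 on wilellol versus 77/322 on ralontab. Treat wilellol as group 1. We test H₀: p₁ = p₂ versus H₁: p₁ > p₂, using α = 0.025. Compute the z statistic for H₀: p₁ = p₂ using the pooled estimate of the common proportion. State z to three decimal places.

z = 1.390

p̂₁ = 175/622 ≈ 0.28135, p̂₂ = 77/322 ≈ 0.23913.
Pooled p̂ = (175+77)/(622+322) = 252/944 = 0.26695.
SE = √(0.195687 × 0.00471331) = 0.03037.
z = (0.28135 − 0.23913)/0.03037 = 0.04222/0.03037 = 1.390.
p-value = P(Z > 1.390) ≈ 0.0822. With α = 0.025, fail to reject H₀.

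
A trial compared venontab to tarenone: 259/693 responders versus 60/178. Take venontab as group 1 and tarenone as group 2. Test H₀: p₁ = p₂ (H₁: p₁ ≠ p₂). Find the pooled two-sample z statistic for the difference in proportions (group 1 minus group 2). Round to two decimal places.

z = 0.91

p̂₁ = 259/693 ≈ 0.37374, p̂₂ = 60/178 ≈ 0.33708.
Pooled p̂ = (259+60)/(693+178) = 319/871 = 0.36625.
SE = √(p̂(1−p̂)(1/n₁+1/n₂)) = √(0.36625·0.63375·0.00706098) = √(0.00163892) = 0.04048.
z = (0.37374 − 0.33708)/0.04048 = 0.03666/0.04048 = 0.91.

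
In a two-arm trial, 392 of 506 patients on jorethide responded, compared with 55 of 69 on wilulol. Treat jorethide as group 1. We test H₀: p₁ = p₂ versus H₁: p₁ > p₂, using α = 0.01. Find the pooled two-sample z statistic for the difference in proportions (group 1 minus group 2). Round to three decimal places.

p̂₁ = 392/506 ≈ 0.77470, p̂₂ = 55/69 ≈ 0.79710.
Pooled p̂ = (392+55)/(506+69) = 447/575 = 0.77739.
SE = √(0.173054 × 0.016469) = 0.05339.
z = (0.77470 − 0.79710)/0.05339 = -0.02240/0.05339 = -0.420.
p-value = P(Z > -0.420) ≈ 0.6626; since p > α = 0.01, fail to reject H₀.

z = -0.420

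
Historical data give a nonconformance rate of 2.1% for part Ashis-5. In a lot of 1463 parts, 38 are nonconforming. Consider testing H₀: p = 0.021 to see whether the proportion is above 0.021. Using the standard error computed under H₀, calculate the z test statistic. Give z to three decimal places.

z = 1.327

p̂ = 38/1463 ≈ 0.025974.
Standard error under H₀: √(0.021×0.979/1463) = 0.003749.
z = (0.025974 − 0.021)/0.003749 = 0.004974/0.003749 = 1.327.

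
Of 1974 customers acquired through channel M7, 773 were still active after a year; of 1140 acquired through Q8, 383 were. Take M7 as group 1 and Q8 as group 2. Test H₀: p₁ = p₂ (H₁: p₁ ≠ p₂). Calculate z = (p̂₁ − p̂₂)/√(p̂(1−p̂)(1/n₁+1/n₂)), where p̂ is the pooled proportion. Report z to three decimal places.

z = 3.095

p̂₁ = 773/1974 = 0.391591, p̂₂ = 383/1140 = 0.335965.
Pooled p̂ = (773+383)/(1974+1140) = 1156/3114 = 0.371227.
SE = √(p̂(1−p̂)(1/n₁+1/n₂)) = √(0.371227·0.628773·0.00138378) = √(0.000322998) = 0.017972.
z = (0.391591 − 0.335965)/0.017972 = 0.055626/0.017972 = 3.095.
Two-sided p-value ≈ 2·Φ(−3.095) = 0.0020.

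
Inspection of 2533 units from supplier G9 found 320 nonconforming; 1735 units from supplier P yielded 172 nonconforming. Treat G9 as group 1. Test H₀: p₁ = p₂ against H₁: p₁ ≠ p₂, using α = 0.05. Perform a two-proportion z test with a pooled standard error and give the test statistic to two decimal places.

z = 2.73

p̂₁ = 320/2533 ≈ 0.12633, p̂₂ = 172/1735 ≈ 0.09914.
Pooled p̂ = (320+172)/(2533+1735) = 492/4268 = 0.11528.
SE = √(0.101988 × 0.000971158) = 0.00995.
z = (0.12633 − 0.09914)/0.00995 = 0.02719/0.00995 = 2.73.
Two-sided p-value ≈ 2·Φ(−2.733) = 0.0063. With α = 0.05, reject H₀.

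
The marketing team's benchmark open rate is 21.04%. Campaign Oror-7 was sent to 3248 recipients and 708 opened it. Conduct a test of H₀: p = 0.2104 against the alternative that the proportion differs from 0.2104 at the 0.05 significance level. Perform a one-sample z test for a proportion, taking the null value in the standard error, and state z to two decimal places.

z = 1.06

p̂ = 708/3248 ≈ 0.2180.
Under H₀, SE = √(0.2104·0.7896/3248) = √(5.1149e-05) = 0.0072.
z = (0.2180 − 0.2104)/0.0072 = 0.0076/0.0072 = 1.06.
p-value = 2·P(Z > 1.060) ≈ 0.2892, so at α = 0.05 we fail to reject H₀.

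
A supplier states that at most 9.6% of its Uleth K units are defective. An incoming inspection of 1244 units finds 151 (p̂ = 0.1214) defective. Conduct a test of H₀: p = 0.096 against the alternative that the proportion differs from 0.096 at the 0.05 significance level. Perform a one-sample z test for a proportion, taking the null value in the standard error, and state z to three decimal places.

p̂ = 151/1244 ≈ 0.121383.
SE = √(p₀(1−p₀)/n) = √(0.086784/1244) = 0.008352.
z = (0.121383 − 0.096)/0.008352 = 0.025383/0.008352 = 3.039.
p-value = 2·P(Z > 3.039) ≈ 0.0024. With α = 0.05, reject H₀.

z = 3.039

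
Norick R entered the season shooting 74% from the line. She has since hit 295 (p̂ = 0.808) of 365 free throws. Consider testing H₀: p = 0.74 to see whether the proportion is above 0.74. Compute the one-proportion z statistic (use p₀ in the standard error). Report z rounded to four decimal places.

p̂ = 295/365 = 0.808219.
SE = √(p₀(1−p₀)/n) = √(0.1924/365) = 0.022959.
z = (0.808219 − 0.74)/0.022959 = 0.068219/0.022959 = 2.9713.
p-value = P(Z > 2.971) ≈ 0.0015.

z = 2.9713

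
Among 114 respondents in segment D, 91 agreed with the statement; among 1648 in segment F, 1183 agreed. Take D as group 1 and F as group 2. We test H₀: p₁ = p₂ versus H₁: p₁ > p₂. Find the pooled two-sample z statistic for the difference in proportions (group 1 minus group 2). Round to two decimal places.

p̂₁ = 91/114 ≈ 0.7982, p̂₂ = 1183/1648 ≈ 0.7178.
Pooled p̂ = (91+1183)/(114+1648) = 1274/1762 = 0.7230.
SE = √(p̂(1−p̂)(1/n₁+1/n₂)) = √(0.7230·0.2770·0.00937873) = √(0.00187811) = 0.0433.
z = (0.7982 − 0.7178)/0.0433 = 0.0804/0.0433 = 1.86.

z = 1.86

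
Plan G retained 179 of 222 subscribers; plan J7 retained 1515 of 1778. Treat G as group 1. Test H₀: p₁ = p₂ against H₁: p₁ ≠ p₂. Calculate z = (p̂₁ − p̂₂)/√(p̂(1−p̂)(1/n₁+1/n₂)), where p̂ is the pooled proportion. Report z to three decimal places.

p̂₁ = 179/222 = 0.80631, p̂₂ = 1515/1778 = 0.85208.
Pooled p̂ = (179+1515)/(222+1778) = 1694/2000 = 0.84700.
SE = √(0.129591 × 0.00506693) = 0.02562.
z = (0.80631 − 0.85208)/0.02562 = -0.04577/0.02562 = -1.786.
Two-sided p-value ≈ 2·Φ(−1.786) = 0.0740.

z = -1.786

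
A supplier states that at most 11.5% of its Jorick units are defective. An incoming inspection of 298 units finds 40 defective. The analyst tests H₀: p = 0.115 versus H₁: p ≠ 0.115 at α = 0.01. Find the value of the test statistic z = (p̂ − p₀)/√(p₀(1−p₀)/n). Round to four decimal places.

p̂ = 40/298 = 0.134228.
Standard error under H₀: √(0.115×0.885/298) = 0.018480.
z = (0.134228 − 0.115)/0.018480 = 0.019228/0.018480 = 1.0405.
Two-sided p-value ≈ 2·Φ(−1.040) = 0.2981; since p > α = 0.01, fail to reject H₀.

z = 1.0405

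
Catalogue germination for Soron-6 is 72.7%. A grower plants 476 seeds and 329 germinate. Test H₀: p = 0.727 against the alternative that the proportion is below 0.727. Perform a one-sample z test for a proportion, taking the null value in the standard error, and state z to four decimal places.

p̂ = 329/476 ≈ 0.691176.
SE = √(p₀(1−p₀)/n) = √(0.19847/476) = 0.020419.
z = (0.691176 − 0.727)/0.020419 = -0.035824/0.020419 = -1.7544.
p-value = P(Z < -1.754) ≈ 0.0397.

z = -1.7544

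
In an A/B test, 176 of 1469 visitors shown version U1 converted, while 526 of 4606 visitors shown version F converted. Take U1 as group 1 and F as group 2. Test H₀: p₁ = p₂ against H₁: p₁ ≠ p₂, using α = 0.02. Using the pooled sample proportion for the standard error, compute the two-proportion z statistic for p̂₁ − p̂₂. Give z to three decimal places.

z = 0.586

p̂₁ = 176/1469 ≈ 0.11981, p̂₂ = 526/4606 ≈ 0.11420.
Pooled p̂ = (176+526)/(1469+4606) = 702/6075 = 0.11556.
SE = √(p̂(1−p̂)(1/n₁+1/n₂)) = √(0.11556·0.88444·0.000897843) = √(9.17618e-05) = 0.00958.
z = (0.11981 − 0.11420)/0.00958 = 0.00561/0.00958 = 0.586.
p-value = 2·P(Z > 0.586) ≈ 0.5581; since p > α = 0.02, fail to reject H₀.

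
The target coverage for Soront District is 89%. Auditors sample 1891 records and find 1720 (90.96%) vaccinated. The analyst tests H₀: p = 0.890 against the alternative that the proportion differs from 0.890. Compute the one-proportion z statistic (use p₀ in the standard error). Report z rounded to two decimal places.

z = 2.72

p̂ = 1720/1891 ≈ 0.9096.
Standard error under H₀: √(0.89×0.11/1891) = 0.0072.
z = (0.9096 − 0.89)/0.0072 = 0.0196/0.0072 = 2.72.
Two-sided p-value ≈ 2·Φ(−2.720) = 0.0065.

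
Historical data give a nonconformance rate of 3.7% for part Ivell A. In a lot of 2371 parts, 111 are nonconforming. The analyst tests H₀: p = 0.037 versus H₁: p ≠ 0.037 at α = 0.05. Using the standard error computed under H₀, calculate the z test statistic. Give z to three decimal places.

p̂ = 111/2371 = 0.046816.
SE = √(p₀(1−p₀)/n) = √(0.035631/2371) = 0.003877.
z = (0.046816 − 0.037)/0.003877 = 0.009816/0.003877 = 2.532.
Two-sided p-value ≈ 2·Φ(−2.532) = 0.0113, so at α = 0.05 we reject H₀.

z = 2.532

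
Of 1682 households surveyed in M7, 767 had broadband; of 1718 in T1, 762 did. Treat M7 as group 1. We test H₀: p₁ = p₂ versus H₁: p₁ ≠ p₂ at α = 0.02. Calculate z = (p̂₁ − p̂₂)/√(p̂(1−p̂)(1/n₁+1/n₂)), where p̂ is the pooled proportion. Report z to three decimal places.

z = 0.731

p̂₁ = 767/1682 = 0.456005, p̂₂ = 762/1718 = 0.443539.
Pooled p̂ = (767+762)/(1682+1718) = 1529/3400 = 0.449706.
SE = √(0.247471 × 0.0011766) = 0.017064.
z = (0.456005 − 0.443539)/0.017064 = 0.012466/0.017064 = 0.731.
Two-sided p-value ≈ 2·Φ(−0.731) = 0.4651. With α = 0.02, fail to reject H₀.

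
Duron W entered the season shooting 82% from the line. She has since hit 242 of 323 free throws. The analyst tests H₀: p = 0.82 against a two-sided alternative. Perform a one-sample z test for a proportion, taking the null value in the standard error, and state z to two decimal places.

z = -3.31

p̂ = 242/323 = 0.7492.
Standard error under H₀: √(0.82×0.18/323) = 0.0214.
z = (0.7492 − 0.82)/0.0214 = -0.0708/0.0214 = -3.31.
Two-sided p-value ≈ 2·Φ(−3.311) = 0.0009.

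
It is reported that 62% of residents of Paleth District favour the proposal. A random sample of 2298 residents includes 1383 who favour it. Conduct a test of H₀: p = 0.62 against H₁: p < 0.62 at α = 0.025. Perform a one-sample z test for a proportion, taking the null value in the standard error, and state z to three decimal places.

p̂ = 1383/2298 = 0.601828.
SE = √(p₀(1−p₀)/n) = √(0.2356/2298) = 0.010125.
z = (0.601828 − 0.62)/0.010125 = -0.018172/0.010125 = -1.795.
p-value = P(Z < -1.795) ≈ 0.0363; since p > α = 0.025, fail to reject H₀.

z = -1.795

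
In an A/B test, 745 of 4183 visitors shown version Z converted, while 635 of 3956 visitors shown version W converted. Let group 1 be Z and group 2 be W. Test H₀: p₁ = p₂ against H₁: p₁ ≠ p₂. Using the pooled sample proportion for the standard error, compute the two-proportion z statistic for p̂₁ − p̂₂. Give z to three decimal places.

p̂₁ = 745/4183 = 0.17810, p̂₂ = 635/3956 = 0.16052.
Pooled p̂ = (745+635)/(4183+3956) = 1380/8139 = 0.16955.
SE = √(p̂(1−p̂)(1/n₁+1/n₂)) = √(0.16955·0.83045·0.000491843) = √(6.92542e-05) = 0.00832.
z = (0.17810 − 0.16052)/0.00832 = 0.01758/0.00832 = 2.113.
Two-sided p-value ≈ 2·Φ(−2.113) = 0.0346.

z = 2.113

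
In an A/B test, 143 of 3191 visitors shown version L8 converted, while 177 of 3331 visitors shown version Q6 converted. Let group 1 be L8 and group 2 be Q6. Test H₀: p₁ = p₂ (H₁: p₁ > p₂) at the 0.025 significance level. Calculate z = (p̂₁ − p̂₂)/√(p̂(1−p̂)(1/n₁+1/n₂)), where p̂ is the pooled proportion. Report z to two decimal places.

p̂₁ = 143/3191 = 0.04481, p̂₂ = 177/3331 = 0.05314.
Pooled p̂ = (143+177)/(3191+3331) = 320/6522 = 0.04906.
SE = √(0.0466574 × 0.000613592) = 0.00535.
z = (0.04481 − 0.05314)/0.00535 = -0.00833/0.00535 = -1.56.
p-value = P(Z > -1.556) ≈ 0.9401. With α = 0.025, fail to reject H₀.

z = -1.56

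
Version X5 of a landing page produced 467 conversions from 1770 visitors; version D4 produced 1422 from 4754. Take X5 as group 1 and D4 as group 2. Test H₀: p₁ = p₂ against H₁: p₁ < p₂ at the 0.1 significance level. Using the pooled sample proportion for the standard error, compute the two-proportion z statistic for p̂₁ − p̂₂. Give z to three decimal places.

p̂₁ = 467/1770 ≈ 0.26384, p̂₂ = 1422/4754 ≈ 0.29912.
Pooled p̂ = (467+1422)/(1770+4754) = 1889/6524 = 0.28955.
SE = √(0.205709 × 0.000775321) = 0.01263.
z = (0.26384 − 0.29912)/0.01263 = -0.03528/0.01263 = -2.793.
p-value = P(Z < -2.793) ≈ 0.0026. With α = 0.1, reject H₀.

z = -2.793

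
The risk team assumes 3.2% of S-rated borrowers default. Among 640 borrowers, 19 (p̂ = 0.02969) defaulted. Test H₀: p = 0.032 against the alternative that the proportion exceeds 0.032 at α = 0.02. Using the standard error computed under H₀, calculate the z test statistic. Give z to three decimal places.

z = -0.332

p̂ = 19/640 = 0.02969.
Under H₀, SE = √(0.032·0.968/640) = √(4.84e-05) = 0.00696.
z = (0.02969 − 0.032)/0.00696 = -0.00231/0.00696 = -0.332.
p-value = P(Z > -0.332) ≈ 0.6302; since p > α = 0.02, fail to reject H₀.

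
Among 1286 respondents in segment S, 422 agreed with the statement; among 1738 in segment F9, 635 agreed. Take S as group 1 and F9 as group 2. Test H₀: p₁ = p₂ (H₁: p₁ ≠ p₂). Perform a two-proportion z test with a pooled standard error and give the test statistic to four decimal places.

z = -2.1217

p̂₁ = 422/1286 ≈ 0.328149, p̂₂ = 635/1738 ≈ 0.365362.
Pooled p̂ = (422+635)/(1286+1738) = 1057/3024 = 0.349537.
SE = √(p̂(1−p̂)(1/n₁+1/n₂)) = √(0.349537·0.650463·0.00135298) = √(0.000307615) = 0.017539.
z = (0.328149 − 0.365362)/0.017539 = -0.037213/0.017539 = -2.1217.
Two-sided p-value ≈ 2·Φ(−2.122) = 0.0339.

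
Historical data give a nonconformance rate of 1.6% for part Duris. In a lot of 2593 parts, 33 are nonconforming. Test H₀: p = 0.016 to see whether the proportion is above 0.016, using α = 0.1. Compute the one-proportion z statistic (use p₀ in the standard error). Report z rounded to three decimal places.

z = -1.328

p̂ = 33/2593 ≈ 0.012727.
Under H₀, SE = √(0.016·0.984/2593) = √(6.07173e-06) = 0.002464.
z = (0.012727 − 0.016)/0.002464 = -0.003273/0.002464 = -1.328.
p-value = P(Z > -1.328) ≈ 0.9080. With α = 0.1, fail to reject H₀.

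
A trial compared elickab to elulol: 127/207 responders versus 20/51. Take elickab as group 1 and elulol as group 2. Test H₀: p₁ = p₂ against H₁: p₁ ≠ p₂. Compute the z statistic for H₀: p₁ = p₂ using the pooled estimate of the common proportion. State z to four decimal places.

z = 2.8601

p̂₁ = 127/207 ≈ 0.613527, p̂₂ = 20/51 ≈ 0.392157.
Pooled p̂ = (127+20)/(207+51) = 147/258 = 0.569767.
SE = √(0.245133 × 0.0244388) = 0.077400.
z = (0.613527 − 0.392157)/0.077400 = 0.221370/0.077400 = 2.8601.
Two-sided p-value ≈ 2·Φ(−2.860) = 0.0042.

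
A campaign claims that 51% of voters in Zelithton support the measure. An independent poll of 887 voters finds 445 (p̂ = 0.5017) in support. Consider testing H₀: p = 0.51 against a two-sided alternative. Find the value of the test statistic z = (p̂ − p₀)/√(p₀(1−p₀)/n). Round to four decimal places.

p̂ = 445/887 = 0.501691.
SE = √(p₀(1−p₀)/n) = √(0.2499/887) = 0.016785.
z = (0.501691 − 0.51)/0.016785 = -0.008309/0.016785 = -0.4950.

z = -0.4950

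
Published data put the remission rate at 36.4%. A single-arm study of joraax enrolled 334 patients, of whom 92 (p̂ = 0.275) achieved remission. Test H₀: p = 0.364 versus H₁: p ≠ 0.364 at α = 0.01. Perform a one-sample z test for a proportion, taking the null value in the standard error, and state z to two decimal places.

p̂ = 92/334 ≈ 0.27545.
Under H₀, SE = √(0.364·0.636/334) = √(0.000693126) = 0.02633.
z = (0.27545 − 0.364)/0.02633 = -0.08855/0.02633 = -3.36.
Two-sided p-value ≈ 2·Φ(−3.363) = 0.0008, so at α = 0.01 we reject H₀.

z = -3.36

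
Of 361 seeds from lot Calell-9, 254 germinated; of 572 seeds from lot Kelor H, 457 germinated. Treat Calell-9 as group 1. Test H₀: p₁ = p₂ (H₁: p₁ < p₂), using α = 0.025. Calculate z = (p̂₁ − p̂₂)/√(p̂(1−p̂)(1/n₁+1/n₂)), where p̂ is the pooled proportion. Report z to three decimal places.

p̂₁ = 254/361 ≈ 0.703601, p̂₂ = 457/572 ≈ 0.798951.
Pooled p̂ = (254+457)/(361+572) = 711/933 = 0.762058.
SE = √(0.181326 × 0.00451833) = 0.028623.
z = (0.703601 − 0.798951)/0.028623 = -0.095350/0.028623 = -3.331.
p-value = P(Z < -3.331) ≈ 0.0004, so at α = 0.025 we reject H₀.

z = -3.331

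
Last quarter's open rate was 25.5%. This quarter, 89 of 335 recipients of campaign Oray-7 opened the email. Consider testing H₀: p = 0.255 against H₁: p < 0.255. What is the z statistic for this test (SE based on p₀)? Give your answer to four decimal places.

z = 0.4481

p̂ = 89/335 = 0.265672.
Under H₀, SE = √(0.255·0.745/335) = √(0.00056709) = 0.023814.
z = (0.265672 − 0.255)/0.023814 = 0.010672/0.023814 = 0.4481.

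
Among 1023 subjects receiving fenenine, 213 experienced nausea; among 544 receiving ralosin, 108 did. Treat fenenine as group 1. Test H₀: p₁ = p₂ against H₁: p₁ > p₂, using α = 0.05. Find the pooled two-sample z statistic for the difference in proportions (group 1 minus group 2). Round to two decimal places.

z = 0.45

p̂₁ = 213/1023 ≈ 0.2082, p̂₂ = 108/544 ≈ 0.1985.
Pooled p̂ = (213+108)/(1023+544) = 321/1567 = 0.2049.
SE = √(0.162886 × 0.00281575) = 0.0214.
z = (0.2082 − 0.1985)/0.0214 = 0.0097/0.0214 = 0.45.
p-value = P(Z > 0.452) ≈ 0.3256, so at α = 0.05 we fail to reject H₀.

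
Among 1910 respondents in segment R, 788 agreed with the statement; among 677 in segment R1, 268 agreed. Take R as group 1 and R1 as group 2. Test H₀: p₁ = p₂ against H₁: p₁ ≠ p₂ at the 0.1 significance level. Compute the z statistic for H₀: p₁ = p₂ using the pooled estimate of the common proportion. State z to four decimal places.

p̂₁ = 788/1910 ≈ 0.412565, p̂₂ = 268/677 ≈ 0.395864.
Pooled p̂ = (788+268)/(1910+677) = 1056/2587 = 0.408195.
SE = √(p̂(1−p̂)(1/n₁+1/n₂)) = √(0.408195·0.591805·0.00200067) = √(0.000483304) = 0.021984.
z = (0.412565 − 0.395864)/0.021984 = 0.016701/0.021984 = 0.7597.
Two-sided p-value ≈ 2·Φ(−0.760) = 0.4474. With α = 0.1, fail to reject H₀.

z = 0.7597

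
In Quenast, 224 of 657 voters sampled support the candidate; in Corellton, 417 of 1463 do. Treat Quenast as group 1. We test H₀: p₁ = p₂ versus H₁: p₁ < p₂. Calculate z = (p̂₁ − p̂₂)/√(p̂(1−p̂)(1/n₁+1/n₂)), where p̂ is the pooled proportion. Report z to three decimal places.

p̂₁ = 224/657 ≈ 0.34094, p̂₂ = 417/1463 ≈ 0.28503.
Pooled p̂ = (224+417)/(657+1463) = 641/2120 = 0.30236.
SE = √(p̂(1−p̂)(1/n₁+1/n₂)) = √(0.30236·0.69764·0.0022056) = √(0.000465244) = 0.02157.
z = (0.34094 − 0.28503)/0.02157 = 0.05591/0.02157 = 2.592.

z = 2.592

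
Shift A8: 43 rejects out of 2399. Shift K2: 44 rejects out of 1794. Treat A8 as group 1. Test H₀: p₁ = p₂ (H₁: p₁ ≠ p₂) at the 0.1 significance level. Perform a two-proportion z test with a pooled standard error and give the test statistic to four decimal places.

p̂₁ = 43/2399 = 0.017924, p̂₂ = 44/1794 = 0.024526.
Pooled p̂ = (43+44)/(2399+1794) = 87/4193 = 0.020749.
SE = √(0.0203184 × 0.000974254) = 0.004449.
z = (0.017924 − 0.024526)/0.004449 = -0.006602/0.004449 = -1.4839.
Two-sided p-value ≈ 2·Φ(−1.484) = 0.1378; since p > α = 0.1, fail to reject H₀.

z = -1.4839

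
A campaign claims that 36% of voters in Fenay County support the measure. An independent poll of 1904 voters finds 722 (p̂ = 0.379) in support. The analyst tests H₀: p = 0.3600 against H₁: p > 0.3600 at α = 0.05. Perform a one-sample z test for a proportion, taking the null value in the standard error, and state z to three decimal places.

p̂ = 722/1904 = 0.379202.
Under H₀, SE = √(0.36·0.64/1904) = √(0.000121008) = 0.011000.
z = (0.379202 − 0.36)/0.011000 = 0.019202/0.011000 = 1.746.
p-value = P(Z > 1.746) ≈ 0.0404. With α = 0.05, reject H₀.

z = 1.746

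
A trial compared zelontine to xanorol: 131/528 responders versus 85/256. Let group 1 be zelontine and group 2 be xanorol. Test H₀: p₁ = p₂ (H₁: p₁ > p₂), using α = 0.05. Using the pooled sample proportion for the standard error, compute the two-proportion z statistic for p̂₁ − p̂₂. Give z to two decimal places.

p̂₁ = 131/528 = 0.2481, p̂₂ = 85/256 = 0.3320.
Pooled p̂ = (131+85)/(528+256) = 216/784 = 0.2755.
SE = √(0.199604 × 0.00580019) = 0.0340.
z = (0.2481 − 0.3320)/0.0340 = -0.0839/0.0340 = -2.47.
p-value = P(Z > -2.467) ≈ 0.9932, so at α = 0.05 we fail to reject H₀.

z = -2.47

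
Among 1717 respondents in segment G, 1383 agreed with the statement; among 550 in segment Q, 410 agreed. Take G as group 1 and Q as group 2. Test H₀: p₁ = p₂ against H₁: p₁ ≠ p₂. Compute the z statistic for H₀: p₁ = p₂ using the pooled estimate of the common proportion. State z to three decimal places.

p̂₁ = 1383/1717 = 0.805475, p̂₂ = 410/550 = 0.745455.
Pooled p̂ = (1383+410)/(1717+550) = 1793/2267 = 0.790913.
SE = √(0.16537 × 0.00240059) = 0.019924.
z = (0.805475 − 0.745455)/0.019924 = 0.060020/0.019924 = 3.012.

z = 3.012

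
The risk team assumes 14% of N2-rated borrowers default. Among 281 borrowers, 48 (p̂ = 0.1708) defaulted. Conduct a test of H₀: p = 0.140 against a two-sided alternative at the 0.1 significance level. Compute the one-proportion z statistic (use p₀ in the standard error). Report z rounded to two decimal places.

p̂ = 48/281 ≈ 0.1708.
Under H₀, SE = √(0.14·0.86/281) = √(0.00042847) = 0.0207.
z = (0.1708 − 0.14)/0.0207 = 0.0308/0.0207 = 1.49.
Two-sided p-value ≈ 2·Φ(−1.489) = 0.1365. With α = 0.1, fail to reject H₀.

z = 1.49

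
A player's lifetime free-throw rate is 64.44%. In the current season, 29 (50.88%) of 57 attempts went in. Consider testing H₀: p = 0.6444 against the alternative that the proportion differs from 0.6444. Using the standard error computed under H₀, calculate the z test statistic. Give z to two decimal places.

p̂ = 29/57 ≈ 0.5088.
Standard error under H₀: √(0.6444×0.3556/57) = 0.0634.
z = (0.5088 − 0.6444)/0.0634 = -0.1356/0.0634 = -2.14.
Two-sided p-value ≈ 2·Φ(−2.139) = 0.0324.

z = -2.14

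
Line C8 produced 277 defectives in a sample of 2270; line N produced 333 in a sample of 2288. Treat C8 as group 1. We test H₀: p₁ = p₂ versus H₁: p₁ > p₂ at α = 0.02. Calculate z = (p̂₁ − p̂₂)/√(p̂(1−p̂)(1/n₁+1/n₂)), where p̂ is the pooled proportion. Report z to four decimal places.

p̂₁ = 277/2270 = 0.122026, p̂₂ = 333/2288 = 0.145542.
Pooled p̂ = (277+333)/(2270+2288) = 610/4558 = 0.133831.
SE = √(0.11592 × 0.000877592) = 0.010086.
z = (0.122026 − 0.145542)/0.010086 = -0.023516/0.010086 = -2.3315.
p-value = P(Z > -2.331) ≈ 0.9901. With α = 0.02, fail to reject H₀.

z = -2.3315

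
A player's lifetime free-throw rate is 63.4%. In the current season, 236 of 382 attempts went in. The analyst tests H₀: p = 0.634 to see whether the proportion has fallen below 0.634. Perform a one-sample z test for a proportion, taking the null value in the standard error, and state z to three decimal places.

p̂ = 236/382 = 0.61780.
Under H₀, SE = √(0.634·0.366/382) = √(0.000607445) = 0.02465.
z = (0.61780 − 0.634)/0.02465 = -0.01620/0.02465 = -0.657.

z = -0.657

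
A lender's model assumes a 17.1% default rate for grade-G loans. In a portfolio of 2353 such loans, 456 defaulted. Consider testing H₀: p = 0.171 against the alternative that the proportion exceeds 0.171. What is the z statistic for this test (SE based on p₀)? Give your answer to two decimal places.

p̂ = 456/2353 = 0.19380.
Under H₀, SE = √(0.171·0.829/2353) = √(6.02461e-05) = 0.00776.
z = (0.19380 − 0.171)/0.00776 = 0.02280/0.00776 = 2.94.
p-value = P(Z > 2.937) ≈ 0.0017.

z = 2.94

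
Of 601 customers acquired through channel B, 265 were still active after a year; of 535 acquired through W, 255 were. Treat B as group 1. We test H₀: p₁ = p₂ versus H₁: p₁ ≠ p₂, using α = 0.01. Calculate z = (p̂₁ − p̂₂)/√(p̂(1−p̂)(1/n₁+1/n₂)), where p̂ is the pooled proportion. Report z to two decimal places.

z = -1.21

p̂₁ = 265/601 = 0.4409, p̂₂ = 255/535 = 0.4766.
Pooled p̂ = (265+255)/(601+535) = 520/1136 = 0.4577.
SE = √(p̂(1−p̂)(1/n₁+1/n₂)) = √(0.4577·0.5423·0.00353305) = √(0.000876955) = 0.0296.
z = (0.4409 − 0.4766)/0.0296 = -0.0357/0.0296 = -1.21.
p-value = 2·P(Z > 1.206) ≈ 0.2279; since p > α = 0.01, fail to reject H₀.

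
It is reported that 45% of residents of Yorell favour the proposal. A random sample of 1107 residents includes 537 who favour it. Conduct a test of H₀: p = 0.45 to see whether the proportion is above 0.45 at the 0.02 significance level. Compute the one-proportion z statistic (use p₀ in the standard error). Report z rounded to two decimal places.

p̂ = 537/1107 ≈ 0.48509.
SE = √(p₀(1−p₀)/n) = √(0.2475/1107) = 0.01495.
z = (0.48509 − 0.45)/0.01495 = 0.03509/0.01495 = 2.35.
p-value = P(Z > 2.347) ≈ 0.0095, so at α = 0.02 we reject H₀.

z = 2.35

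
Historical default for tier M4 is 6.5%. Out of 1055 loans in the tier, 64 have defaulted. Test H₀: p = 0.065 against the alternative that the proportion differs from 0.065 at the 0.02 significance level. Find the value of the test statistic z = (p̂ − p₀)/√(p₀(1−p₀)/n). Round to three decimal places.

z = -0.571

p̂ = 64/1055 ≈ 0.060664.
Under H₀, SE = √(0.065·0.935/1055) = √(5.76066e-05) = 0.007590.
z = (0.060664 − 0.065)/0.007590 = -0.004336/0.007590 = -0.571.
p-value = 2·P(Z > 0.571) ≈ 0.5678, so at α = 0.02 we fail to reject H₀.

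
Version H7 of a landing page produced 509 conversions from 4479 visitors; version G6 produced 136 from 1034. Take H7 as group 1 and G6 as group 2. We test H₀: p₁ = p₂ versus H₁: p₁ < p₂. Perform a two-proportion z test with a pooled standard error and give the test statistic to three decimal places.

z = -1.613

p̂₁ = 509/4479 ≈ 0.11364, p̂₂ = 136/1034 ≈ 0.13153.
Pooled p̂ = (509+136)/(4479+1034) = 645/5513 = 0.11700.
SE = √(0.103308 × 0.00119038) = 0.01109.
z = (0.11364 − 0.13153)/0.01109 = -0.01789/0.01109 = -1.613.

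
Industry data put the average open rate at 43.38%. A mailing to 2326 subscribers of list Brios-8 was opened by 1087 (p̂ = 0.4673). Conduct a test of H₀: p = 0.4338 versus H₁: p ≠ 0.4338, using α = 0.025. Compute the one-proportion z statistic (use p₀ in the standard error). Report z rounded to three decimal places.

z = 3.263

p̂ = 1087/2326 = 0.467326.
SE = √(p₀(1−p₀)/n) = √(0.24562/2326) = 0.010276.
z = (0.467326 − 0.4338)/0.010276 = 0.033526/0.010276 = 3.263.
p-value = 2·P(Z > 3.263) ≈ 0.0011. With α = 0.025, reject H₀.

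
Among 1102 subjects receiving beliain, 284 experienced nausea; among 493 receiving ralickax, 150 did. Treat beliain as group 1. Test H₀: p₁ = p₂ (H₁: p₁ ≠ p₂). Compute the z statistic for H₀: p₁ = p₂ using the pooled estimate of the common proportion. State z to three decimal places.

p̂₁ = 284/1102 ≈ 0.257713, p̂₂ = 150/493 ≈ 0.304260.
Pooled p̂ = (284+150)/(1102+493) = 434/1595 = 0.272100.
SE = √(p̂(1−p̂)(1/n₁+1/n₂)) = √(0.272100·0.727900·0.00293584) = √(0.000581477) = 0.024114.
z = (0.257713 − 0.304260)/0.024114 = -0.046547/0.024114 = -1.930.

z = -1.930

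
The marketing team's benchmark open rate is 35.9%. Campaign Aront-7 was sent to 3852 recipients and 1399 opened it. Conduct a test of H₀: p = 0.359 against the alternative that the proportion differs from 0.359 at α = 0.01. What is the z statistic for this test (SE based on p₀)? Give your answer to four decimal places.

p̂ = 1399/3852 ≈ 0.3631880.
Under H₀, SE = √(0.359·0.641/3852) = √(5.97401e-05) = 0.0077292.
z = (0.3631880 − 0.359)/0.0077292 = 0.0041880/0.0077292 = 0.5418.
Two-sided p-value ≈ 2·Φ(−0.542) = 0.5879; since p > α = 0.01, fail to reject H₀.

z = 0.5418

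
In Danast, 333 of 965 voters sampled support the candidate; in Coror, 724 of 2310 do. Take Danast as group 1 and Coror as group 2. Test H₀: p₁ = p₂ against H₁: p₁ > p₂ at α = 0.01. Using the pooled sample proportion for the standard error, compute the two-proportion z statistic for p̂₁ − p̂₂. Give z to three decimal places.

z = 1.767

p̂₁ = 333/965 ≈ 0.34508, p̂₂ = 724/2310 ≈ 0.31342.
Pooled p̂ = (333+724)/(965+2310) = 1057/3275 = 0.32275.
SE = √(0.218582 × 0.00146917) = 0.01792.
z = (0.34508 − 0.31342)/0.01792 = 0.03166/0.01792 = 1.767.
p-value = P(Z > 1.767) ≈ 0.0386; since p > α = 0.01, fail to reject H₀.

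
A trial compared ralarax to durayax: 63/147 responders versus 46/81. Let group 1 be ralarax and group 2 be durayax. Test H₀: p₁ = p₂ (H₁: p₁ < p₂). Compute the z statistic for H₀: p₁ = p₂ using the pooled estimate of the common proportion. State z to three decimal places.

p̂₁ = 63/147 = 0.42857, p̂₂ = 46/81 = 0.56790.
Pooled p̂ = (63+46)/(147+81) = 109/228 = 0.47807.
SE = √(p̂(1−p̂)(1/n₁+1/n₂)) = √(0.47807·0.52193·0.0191484) = √(0.00477789) = 0.06912.
z = (0.42857 − 0.56790)/0.06912 = -0.13933/0.06912 = -2.016.

z = -2.016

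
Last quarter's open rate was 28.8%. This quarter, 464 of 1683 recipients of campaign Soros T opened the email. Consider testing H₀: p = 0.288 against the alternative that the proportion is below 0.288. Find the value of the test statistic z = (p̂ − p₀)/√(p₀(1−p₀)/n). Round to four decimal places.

z = -1.1145

p̂ = 464/1683 ≈ 0.275698.
Under H₀, SE = √(0.288·0.712/1683) = √(0.00012184) = 0.011038.
z = (0.275698 − 0.288)/0.011038 = -0.012302/0.011038 = -1.1145.
p-value = P(Z < -1.114) ≈ 0.1325.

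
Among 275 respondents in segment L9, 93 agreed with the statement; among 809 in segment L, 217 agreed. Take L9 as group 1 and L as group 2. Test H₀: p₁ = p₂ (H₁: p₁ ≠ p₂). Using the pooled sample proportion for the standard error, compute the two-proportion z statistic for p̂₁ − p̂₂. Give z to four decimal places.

z = 2.2176

p̂₁ = 93/275 ≈ 0.3381818, p̂₂ = 217/809 ≈ 0.2682324.
Pooled p̂ = (93+217)/(275+809) = 310/1084 = 0.2859779.
SE = √(p̂(1−p̂)(1/n₁+1/n₂)) = √(0.2859779·0.7140221·0.00487246) = √(0.000994929) = 0.0315425.
z = (0.3381818 − 0.2682324)/0.0315425 = 0.0699494/0.0315425 = 2.2176.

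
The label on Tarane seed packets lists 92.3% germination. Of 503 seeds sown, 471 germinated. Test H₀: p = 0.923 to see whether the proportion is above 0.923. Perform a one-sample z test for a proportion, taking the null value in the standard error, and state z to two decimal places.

p̂ = 471/503 = 0.9364.
Standard error under H₀: √(0.923×0.077/503) = 0.0119.
z = (0.9364 − 0.923)/0.0119 = 0.0134/0.0119 = 1.13.

z = 1.13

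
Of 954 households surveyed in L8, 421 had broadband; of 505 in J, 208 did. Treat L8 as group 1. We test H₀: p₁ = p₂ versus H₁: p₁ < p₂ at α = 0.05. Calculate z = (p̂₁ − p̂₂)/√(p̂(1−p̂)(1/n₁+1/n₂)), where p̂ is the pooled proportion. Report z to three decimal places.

z = 1.079

p̂₁ = 421/954 ≈ 0.441300, p̂₂ = 208/505 ≈ 0.411881.
Pooled p̂ = (421+208)/(954+505) = 629/1459 = 0.431117.
SE = √(p̂(1−p̂)(1/n₁+1/n₂)) = √(0.431117·0.568883·0.00302842) = √(0.000742735) = 0.027253.
z = (0.441300 − 0.411881)/0.027253 = 0.029419/0.027253 = 1.079.
p-value = P(Z < 1.079) ≈ 0.8598; since p > α = 0.05, fail to reject H₀.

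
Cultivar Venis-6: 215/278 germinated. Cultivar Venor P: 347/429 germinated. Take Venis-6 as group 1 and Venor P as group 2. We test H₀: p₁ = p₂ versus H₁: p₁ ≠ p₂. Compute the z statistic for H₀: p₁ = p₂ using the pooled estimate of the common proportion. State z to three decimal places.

p̂₁ = 215/278 ≈ 0.77338, p̂₂ = 347/429 ≈ 0.80886.
Pooled p̂ = (215+347)/(278+429) = 562/707 = 0.79491.
SE = √(0.163029 × 0.00592812) = 0.03109.
z = (0.77338 − 0.80886)/0.03109 = -0.03548/0.03109 = -1.141.
p-value = 2·P(Z > 1.141) ≈ 0.2538.

z = -1.141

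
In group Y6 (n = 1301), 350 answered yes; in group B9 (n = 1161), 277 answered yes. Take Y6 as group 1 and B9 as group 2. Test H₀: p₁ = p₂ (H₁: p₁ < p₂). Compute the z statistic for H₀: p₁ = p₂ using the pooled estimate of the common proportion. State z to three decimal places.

z = 1.730

p̂₁ = 350/1301 ≈ 0.26902, p̂₂ = 277/1161 ≈ 0.23859.
Pooled p̂ = (350+277)/(1301+1161) = 627/2462 = 0.25467.
SE = √(0.189814 × 0.00162997) = 0.01759.
z = (0.26902 − 0.23859)/0.01759 = 0.03043/0.01759 = 1.730.
p-value = P(Z < 1.730) ≈ 0.9582.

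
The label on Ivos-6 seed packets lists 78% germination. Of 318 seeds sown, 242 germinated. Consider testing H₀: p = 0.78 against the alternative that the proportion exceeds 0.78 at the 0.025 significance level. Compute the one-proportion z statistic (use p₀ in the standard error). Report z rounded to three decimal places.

p̂ = 242/318 = 0.761006.
SE = √(p₀(1−p₀)/n) = √(0.1716/318) = 0.023230.
z = (0.761006 − 0.78)/0.023230 = -0.018994/0.023230 = -0.818.
p-value = P(Z > -0.818) ≈ 0.7932. With α = 0.025, fail to reject H₀.

z = -0.818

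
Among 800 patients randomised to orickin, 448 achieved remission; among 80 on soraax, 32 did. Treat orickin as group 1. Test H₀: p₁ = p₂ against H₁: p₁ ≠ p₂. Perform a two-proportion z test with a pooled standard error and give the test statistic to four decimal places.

z = 2.7403

p̂₁ = 448/800 = 0.560000, p̂₂ = 32/80 = 0.400000.
Pooled p̂ = (448+32)/(800+80) = 480/880 = 0.545455.
SE = √(0.247934 × 0.01375) = 0.058387.
z = (0.560000 − 0.400000)/0.058387 = 0.160000/0.058387 = 2.7403.
Two-sided p-value ≈ 2·Φ(−2.740) = 0.0061.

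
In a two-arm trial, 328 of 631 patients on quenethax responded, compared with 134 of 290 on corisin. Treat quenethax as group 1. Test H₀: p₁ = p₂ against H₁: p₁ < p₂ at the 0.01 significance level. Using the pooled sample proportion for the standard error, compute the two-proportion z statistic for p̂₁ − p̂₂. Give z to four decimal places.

p̂₁ = 328/631 ≈ 0.519810, p̂₂ = 134/290 ≈ 0.462069.
Pooled p̂ = (328+134)/(631+290) = 462/921 = 0.501629.
SE = √(0.249997 × 0.00503306) = 0.035472.
z = (0.519810 − 0.462069)/0.035472 = 0.057741/0.035472 = 1.6278.
p-value = P(Z < 1.628) ≈ 0.9482. With α = 0.01, fail to reject H₀.

z = 1.6278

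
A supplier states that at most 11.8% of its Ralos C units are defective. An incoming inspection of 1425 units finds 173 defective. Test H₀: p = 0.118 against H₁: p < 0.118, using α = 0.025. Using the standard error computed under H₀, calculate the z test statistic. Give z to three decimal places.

p̂ = 173/1425 ≈ 0.12140.
SE = √(p₀(1−p₀)/n) = √(0.10408/1425) = 0.00855.
z = (0.12140 − 0.118)/0.00855 = 0.00340/0.00855 = 0.398.
p-value = P(Z < 0.398) ≈ 0.6548; since p > α = 0.025, fail to reject H₀.

z = 0.398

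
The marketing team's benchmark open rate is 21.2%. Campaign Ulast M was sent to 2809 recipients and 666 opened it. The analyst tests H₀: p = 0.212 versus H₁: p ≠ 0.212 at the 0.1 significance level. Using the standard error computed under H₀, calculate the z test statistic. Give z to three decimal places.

p̂ = 666/2809 ≈ 0.237095.
Under H₀, SE = √(0.212·0.788/2809) = √(5.94717e-05) = 0.007712.
z = (0.237095 − 0.212)/0.007712 = 0.025095/0.007712 = 3.254.
p-value = 2·P(Z > 3.254) ≈ 0.0011, so at α = 0.1 we reject H₀.

z = 3.254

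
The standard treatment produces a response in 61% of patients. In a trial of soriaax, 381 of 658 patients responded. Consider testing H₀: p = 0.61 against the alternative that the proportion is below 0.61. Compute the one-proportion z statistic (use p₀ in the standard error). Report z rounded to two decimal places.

p̂ = 381/658 = 0.5790.
Under H₀, SE = √(0.61·0.39/658) = √(0.00036155) = 0.0190.
z = (0.5790 − 0.61)/0.0190 = -0.0310/0.0190 = -1.63.

z = -1.63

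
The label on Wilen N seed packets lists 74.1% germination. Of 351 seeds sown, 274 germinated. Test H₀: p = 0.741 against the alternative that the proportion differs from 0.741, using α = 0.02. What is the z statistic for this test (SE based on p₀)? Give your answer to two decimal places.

p̂ = 274/351 ≈ 0.7806.
Under H₀, SE = √(0.741·0.259/351) = √(0.000546778) = 0.0234.
z = (0.7806 − 0.741)/0.0234 = 0.0396/0.0234 = 1.69.
p-value = 2·P(Z > 1.695) ≈ 0.0901. With α = 0.02, fail to reject H₀.

z = 1.69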